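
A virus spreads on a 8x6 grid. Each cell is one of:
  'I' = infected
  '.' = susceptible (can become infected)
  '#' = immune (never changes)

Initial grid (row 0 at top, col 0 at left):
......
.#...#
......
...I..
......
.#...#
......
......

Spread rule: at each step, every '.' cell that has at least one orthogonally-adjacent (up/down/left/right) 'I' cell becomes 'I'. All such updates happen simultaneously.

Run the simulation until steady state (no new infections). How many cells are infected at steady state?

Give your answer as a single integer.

Answer: 44

Derivation:
Step 0 (initial): 1 infected
Step 1: +4 new -> 5 infected
Step 2: +8 new -> 13 infected
Step 3: +11 new -> 24 infected
Step 4: +7 new -> 31 infected
Step 5: +8 new -> 39 infected
Step 6: +4 new -> 43 infected
Step 7: +1 new -> 44 infected
Step 8: +0 new -> 44 infected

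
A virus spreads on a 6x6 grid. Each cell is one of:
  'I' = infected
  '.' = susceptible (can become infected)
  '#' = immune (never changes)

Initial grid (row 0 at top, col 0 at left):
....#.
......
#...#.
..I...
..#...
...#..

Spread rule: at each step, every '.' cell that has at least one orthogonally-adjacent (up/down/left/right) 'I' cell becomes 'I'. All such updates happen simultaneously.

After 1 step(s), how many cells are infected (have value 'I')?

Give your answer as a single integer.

Answer: 4

Derivation:
Step 0 (initial): 1 infected
Step 1: +3 new -> 4 infected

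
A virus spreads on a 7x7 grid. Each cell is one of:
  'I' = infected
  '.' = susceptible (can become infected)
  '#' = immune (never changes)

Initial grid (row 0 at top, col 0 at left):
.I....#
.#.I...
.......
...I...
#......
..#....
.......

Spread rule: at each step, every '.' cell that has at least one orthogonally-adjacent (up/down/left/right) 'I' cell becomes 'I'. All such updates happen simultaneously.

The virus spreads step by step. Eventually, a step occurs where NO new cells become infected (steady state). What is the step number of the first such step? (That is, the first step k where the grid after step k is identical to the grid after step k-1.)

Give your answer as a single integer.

Answer: 7

Derivation:
Step 0 (initial): 3 infected
Step 1: +9 new -> 12 infected
Step 2: +10 new -> 22 infected
Step 3: +11 new -> 33 infected
Step 4: +6 new -> 39 infected
Step 5: +4 new -> 43 infected
Step 6: +2 new -> 45 infected
Step 7: +0 new -> 45 infected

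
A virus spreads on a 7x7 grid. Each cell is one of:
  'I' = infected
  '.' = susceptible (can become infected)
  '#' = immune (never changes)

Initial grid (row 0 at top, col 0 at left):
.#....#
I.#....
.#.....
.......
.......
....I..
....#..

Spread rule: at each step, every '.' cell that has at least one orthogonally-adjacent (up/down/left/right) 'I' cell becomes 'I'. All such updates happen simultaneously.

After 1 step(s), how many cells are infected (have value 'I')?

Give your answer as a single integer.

Step 0 (initial): 2 infected
Step 1: +6 new -> 8 infected

Answer: 8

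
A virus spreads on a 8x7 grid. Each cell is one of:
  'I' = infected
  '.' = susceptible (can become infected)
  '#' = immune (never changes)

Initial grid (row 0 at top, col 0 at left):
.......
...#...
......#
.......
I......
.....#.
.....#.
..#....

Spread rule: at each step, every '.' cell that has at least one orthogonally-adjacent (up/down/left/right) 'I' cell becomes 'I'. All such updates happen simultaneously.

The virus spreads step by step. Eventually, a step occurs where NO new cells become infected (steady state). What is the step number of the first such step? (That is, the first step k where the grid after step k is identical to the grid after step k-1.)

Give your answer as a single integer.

Answer: 11

Derivation:
Step 0 (initial): 1 infected
Step 1: +3 new -> 4 infected
Step 2: +5 new -> 9 infected
Step 3: +7 new -> 16 infected
Step 4: +8 new -> 24 infected
Step 5: +7 new -> 31 infected
Step 6: +6 new -> 37 infected
Step 7: +6 new -> 43 infected
Step 8: +4 new -> 47 infected
Step 9: +3 new -> 50 infected
Step 10: +1 new -> 51 infected
Step 11: +0 new -> 51 infected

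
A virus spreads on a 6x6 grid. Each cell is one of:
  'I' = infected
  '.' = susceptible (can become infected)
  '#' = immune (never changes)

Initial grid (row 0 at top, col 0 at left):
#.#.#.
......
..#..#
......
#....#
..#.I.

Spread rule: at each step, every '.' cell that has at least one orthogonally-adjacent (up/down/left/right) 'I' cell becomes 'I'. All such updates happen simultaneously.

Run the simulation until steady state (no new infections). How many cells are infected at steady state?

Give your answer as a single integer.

Answer: 28

Derivation:
Step 0 (initial): 1 infected
Step 1: +3 new -> 4 infected
Step 2: +2 new -> 6 infected
Step 3: +4 new -> 10 infected
Step 4: +4 new -> 14 infected
Step 5: +4 new -> 18 infected
Step 6: +6 new -> 24 infected
Step 7: +2 new -> 26 infected
Step 8: +2 new -> 28 infected
Step 9: +0 new -> 28 infected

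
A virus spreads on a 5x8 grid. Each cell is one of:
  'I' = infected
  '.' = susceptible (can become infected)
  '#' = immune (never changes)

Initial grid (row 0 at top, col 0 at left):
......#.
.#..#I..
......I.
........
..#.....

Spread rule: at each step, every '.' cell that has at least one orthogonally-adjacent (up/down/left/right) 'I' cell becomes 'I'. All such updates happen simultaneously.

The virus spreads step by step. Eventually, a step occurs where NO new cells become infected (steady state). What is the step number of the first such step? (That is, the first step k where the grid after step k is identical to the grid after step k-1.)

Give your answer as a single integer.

Answer: 9

Derivation:
Step 0 (initial): 2 infected
Step 1: +5 new -> 7 infected
Step 2: +6 new -> 13 infected
Step 3: +6 new -> 19 infected
Step 4: +5 new -> 24 infected
Step 5: +5 new -> 29 infected
Step 6: +3 new -> 32 infected
Step 7: +3 new -> 35 infected
Step 8: +1 new -> 36 infected
Step 9: +0 new -> 36 infected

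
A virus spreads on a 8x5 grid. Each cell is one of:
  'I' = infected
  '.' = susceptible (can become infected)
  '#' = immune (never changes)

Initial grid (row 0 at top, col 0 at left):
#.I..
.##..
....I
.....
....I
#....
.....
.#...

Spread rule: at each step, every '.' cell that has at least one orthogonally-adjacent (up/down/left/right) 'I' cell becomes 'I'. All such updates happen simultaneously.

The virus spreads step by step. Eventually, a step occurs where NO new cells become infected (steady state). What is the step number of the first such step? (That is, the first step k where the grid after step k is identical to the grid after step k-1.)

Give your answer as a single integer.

Answer: 8

Derivation:
Step 0 (initial): 3 infected
Step 1: +7 new -> 10 infected
Step 2: +7 new -> 17 infected
Step 3: +6 new -> 23 infected
Step 4: +6 new -> 29 infected
Step 5: +4 new -> 33 infected
Step 6: +1 new -> 34 infected
Step 7: +1 new -> 35 infected
Step 8: +0 new -> 35 infected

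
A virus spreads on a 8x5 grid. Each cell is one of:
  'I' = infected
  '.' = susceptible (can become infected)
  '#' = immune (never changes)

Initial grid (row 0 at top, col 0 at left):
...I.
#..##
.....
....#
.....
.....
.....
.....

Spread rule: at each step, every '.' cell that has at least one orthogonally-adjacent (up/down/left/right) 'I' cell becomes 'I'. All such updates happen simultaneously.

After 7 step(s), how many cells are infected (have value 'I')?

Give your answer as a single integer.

Step 0 (initial): 1 infected
Step 1: +2 new -> 3 infected
Step 2: +2 new -> 5 infected
Step 3: +3 new -> 8 infected
Step 4: +3 new -> 11 infected
Step 5: +5 new -> 16 infected
Step 6: +4 new -> 20 infected
Step 7: +5 new -> 25 infected

Answer: 25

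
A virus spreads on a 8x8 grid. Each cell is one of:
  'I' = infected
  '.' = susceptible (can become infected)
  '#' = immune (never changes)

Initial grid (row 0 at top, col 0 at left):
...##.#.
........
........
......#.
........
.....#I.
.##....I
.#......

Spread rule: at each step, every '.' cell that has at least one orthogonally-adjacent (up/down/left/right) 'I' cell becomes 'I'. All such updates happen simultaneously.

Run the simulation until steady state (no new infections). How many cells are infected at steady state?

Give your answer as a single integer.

Step 0 (initial): 2 infected
Step 1: +4 new -> 6 infected
Step 2: +4 new -> 10 infected
Step 3: +5 new -> 15 infected
Step 4: +7 new -> 22 infected
Step 5: +8 new -> 30 infected
Step 6: +9 new -> 39 infected
Step 7: +5 new -> 44 infected
Step 8: +4 new -> 48 infected
Step 9: +4 new -> 52 infected
Step 10: +3 new -> 55 infected
Step 11: +1 new -> 56 infected
Step 12: +0 new -> 56 infected

Answer: 56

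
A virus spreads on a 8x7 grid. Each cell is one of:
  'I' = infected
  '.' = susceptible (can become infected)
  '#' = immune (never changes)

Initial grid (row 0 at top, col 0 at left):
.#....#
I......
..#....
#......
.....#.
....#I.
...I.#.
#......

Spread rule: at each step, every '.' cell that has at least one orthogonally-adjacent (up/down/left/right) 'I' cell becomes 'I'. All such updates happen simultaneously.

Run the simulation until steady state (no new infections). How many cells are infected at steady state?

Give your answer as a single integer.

Step 0 (initial): 3 infected
Step 1: +8 new -> 11 infected
Step 2: +9 new -> 20 infected
Step 3: +12 new -> 32 infected
Step 4: +9 new -> 41 infected
Step 5: +6 new -> 47 infected
Step 6: +1 new -> 48 infected
Step 7: +0 new -> 48 infected

Answer: 48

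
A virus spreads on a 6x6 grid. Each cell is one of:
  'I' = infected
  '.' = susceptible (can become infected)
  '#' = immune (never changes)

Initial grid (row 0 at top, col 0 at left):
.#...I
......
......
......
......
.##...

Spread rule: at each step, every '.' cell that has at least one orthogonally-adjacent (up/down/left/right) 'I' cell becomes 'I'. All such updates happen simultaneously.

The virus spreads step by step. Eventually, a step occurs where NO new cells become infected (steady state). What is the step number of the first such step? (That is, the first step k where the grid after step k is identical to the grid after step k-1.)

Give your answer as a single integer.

Step 0 (initial): 1 infected
Step 1: +2 new -> 3 infected
Step 2: +3 new -> 6 infected
Step 3: +4 new -> 10 infected
Step 4: +4 new -> 14 infected
Step 5: +5 new -> 19 infected
Step 6: +5 new -> 24 infected
Step 7: +5 new -> 29 infected
Step 8: +2 new -> 31 infected
Step 9: +1 new -> 32 infected
Step 10: +1 new -> 33 infected
Step 11: +0 new -> 33 infected

Answer: 11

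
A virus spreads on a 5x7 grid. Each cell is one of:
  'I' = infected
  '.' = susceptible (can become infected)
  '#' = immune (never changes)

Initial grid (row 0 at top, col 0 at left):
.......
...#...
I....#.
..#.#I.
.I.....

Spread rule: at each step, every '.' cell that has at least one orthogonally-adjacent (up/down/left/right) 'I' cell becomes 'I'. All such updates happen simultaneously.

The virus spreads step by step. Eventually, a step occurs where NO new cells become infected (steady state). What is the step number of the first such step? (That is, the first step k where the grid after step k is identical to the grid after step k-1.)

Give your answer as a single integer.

Answer: 7

Derivation:
Step 0 (initial): 3 infected
Step 1: +8 new -> 11 infected
Step 2: +7 new -> 18 infected
Step 3: +5 new -> 23 infected
Step 4: +4 new -> 27 infected
Step 5: +3 new -> 30 infected
Step 6: +1 new -> 31 infected
Step 7: +0 new -> 31 infected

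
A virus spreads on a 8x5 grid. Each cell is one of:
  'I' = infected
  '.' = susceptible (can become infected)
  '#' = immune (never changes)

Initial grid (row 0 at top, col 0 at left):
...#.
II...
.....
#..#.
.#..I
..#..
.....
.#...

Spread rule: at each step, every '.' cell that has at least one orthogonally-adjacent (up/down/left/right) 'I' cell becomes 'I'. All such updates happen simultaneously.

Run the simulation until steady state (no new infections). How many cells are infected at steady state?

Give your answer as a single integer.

Answer: 34

Derivation:
Step 0 (initial): 3 infected
Step 1: +8 new -> 11 infected
Step 2: +8 new -> 19 infected
Step 3: +5 new -> 24 infected
Step 4: +3 new -> 27 infected
Step 5: +2 new -> 29 infected
Step 6: +2 new -> 31 infected
Step 7: +2 new -> 33 infected
Step 8: +1 new -> 34 infected
Step 9: +0 new -> 34 infected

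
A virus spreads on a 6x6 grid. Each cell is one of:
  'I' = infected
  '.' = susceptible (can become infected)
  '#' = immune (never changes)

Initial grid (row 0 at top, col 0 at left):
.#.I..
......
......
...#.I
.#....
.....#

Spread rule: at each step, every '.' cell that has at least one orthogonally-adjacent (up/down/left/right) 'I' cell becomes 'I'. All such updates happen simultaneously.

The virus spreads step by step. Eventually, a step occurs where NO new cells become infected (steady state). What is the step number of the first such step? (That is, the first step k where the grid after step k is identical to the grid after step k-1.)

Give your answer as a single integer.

Step 0 (initial): 2 infected
Step 1: +6 new -> 8 infected
Step 2: +7 new -> 15 infected
Step 3: +4 new -> 19 infected
Step 4: +5 new -> 24 infected
Step 5: +4 new -> 28 infected
Step 6: +2 new -> 30 infected
Step 7: +2 new -> 32 infected
Step 8: +0 new -> 32 infected

Answer: 8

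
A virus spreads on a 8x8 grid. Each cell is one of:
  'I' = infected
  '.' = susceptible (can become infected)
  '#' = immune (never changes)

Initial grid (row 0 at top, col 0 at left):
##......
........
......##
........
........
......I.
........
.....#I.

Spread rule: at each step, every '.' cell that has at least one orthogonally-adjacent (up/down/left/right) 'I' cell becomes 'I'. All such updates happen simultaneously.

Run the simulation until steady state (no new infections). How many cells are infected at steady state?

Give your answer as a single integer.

Answer: 59

Derivation:
Step 0 (initial): 2 infected
Step 1: +5 new -> 7 infected
Step 2: +6 new -> 13 infected
Step 3: +5 new -> 18 infected
Step 4: +6 new -> 24 infected
Step 5: +7 new -> 31 infected
Step 6: +9 new -> 40 infected
Step 7: +9 new -> 49 infected
Step 8: +6 new -> 55 infected
Step 9: +3 new -> 58 infected
Step 10: +1 new -> 59 infected
Step 11: +0 new -> 59 infected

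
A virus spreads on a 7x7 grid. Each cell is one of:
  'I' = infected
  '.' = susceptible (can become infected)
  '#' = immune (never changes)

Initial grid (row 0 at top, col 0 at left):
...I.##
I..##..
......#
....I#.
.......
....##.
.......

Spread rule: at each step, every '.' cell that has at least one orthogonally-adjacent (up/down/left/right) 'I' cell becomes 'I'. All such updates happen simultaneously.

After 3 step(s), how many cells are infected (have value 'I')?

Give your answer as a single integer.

Step 0 (initial): 3 infected
Step 1: +8 new -> 11 infected
Step 2: +9 new -> 20 infected
Step 3: +7 new -> 27 infected

Answer: 27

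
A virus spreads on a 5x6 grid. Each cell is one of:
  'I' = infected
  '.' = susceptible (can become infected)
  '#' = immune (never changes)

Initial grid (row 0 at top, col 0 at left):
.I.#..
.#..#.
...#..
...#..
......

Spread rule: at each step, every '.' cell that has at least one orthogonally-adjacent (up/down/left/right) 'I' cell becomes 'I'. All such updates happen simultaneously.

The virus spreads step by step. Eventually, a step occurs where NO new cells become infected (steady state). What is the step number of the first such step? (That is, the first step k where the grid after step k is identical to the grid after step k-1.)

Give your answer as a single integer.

Answer: 14

Derivation:
Step 0 (initial): 1 infected
Step 1: +2 new -> 3 infected
Step 2: +2 new -> 5 infected
Step 3: +3 new -> 8 infected
Step 4: +3 new -> 11 infected
Step 5: +3 new -> 14 infected
Step 6: +2 new -> 16 infected
Step 7: +1 new -> 17 infected
Step 8: +2 new -> 19 infected
Step 9: +2 new -> 21 infected
Step 10: +1 new -> 22 infected
Step 11: +1 new -> 23 infected
Step 12: +1 new -> 24 infected
Step 13: +1 new -> 25 infected
Step 14: +0 new -> 25 infected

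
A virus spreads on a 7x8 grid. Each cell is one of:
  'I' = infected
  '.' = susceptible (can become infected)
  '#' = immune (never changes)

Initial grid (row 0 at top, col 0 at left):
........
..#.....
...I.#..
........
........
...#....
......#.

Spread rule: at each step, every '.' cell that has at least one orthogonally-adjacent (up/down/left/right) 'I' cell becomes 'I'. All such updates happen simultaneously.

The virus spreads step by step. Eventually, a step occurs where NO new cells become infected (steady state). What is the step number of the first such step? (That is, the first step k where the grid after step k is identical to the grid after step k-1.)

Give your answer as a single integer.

Answer: 9

Derivation:
Step 0 (initial): 1 infected
Step 1: +4 new -> 5 infected
Step 2: +6 new -> 11 infected
Step 3: +9 new -> 20 infected
Step 4: +10 new -> 30 infected
Step 5: +11 new -> 41 infected
Step 6: +8 new -> 49 infected
Step 7: +2 new -> 51 infected
Step 8: +1 new -> 52 infected
Step 9: +0 new -> 52 infected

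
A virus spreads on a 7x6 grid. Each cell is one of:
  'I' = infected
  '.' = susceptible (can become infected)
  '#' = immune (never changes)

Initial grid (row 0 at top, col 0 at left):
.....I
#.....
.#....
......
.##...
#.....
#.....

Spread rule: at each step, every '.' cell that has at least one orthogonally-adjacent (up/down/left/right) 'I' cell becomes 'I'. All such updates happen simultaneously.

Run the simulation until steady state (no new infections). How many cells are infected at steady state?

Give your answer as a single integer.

Answer: 36

Derivation:
Step 0 (initial): 1 infected
Step 1: +2 new -> 3 infected
Step 2: +3 new -> 6 infected
Step 3: +4 new -> 10 infected
Step 4: +5 new -> 15 infected
Step 5: +6 new -> 21 infected
Step 6: +4 new -> 25 infected
Step 7: +3 new -> 28 infected
Step 8: +3 new -> 31 infected
Step 9: +4 new -> 35 infected
Step 10: +1 new -> 36 infected
Step 11: +0 new -> 36 infected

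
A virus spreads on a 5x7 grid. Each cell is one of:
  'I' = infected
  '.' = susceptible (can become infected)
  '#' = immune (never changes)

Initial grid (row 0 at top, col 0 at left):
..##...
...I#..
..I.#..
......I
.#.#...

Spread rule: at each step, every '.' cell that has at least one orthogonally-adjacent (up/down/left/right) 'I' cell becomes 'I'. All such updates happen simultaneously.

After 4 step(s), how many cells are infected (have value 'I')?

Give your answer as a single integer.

Answer: 28

Derivation:
Step 0 (initial): 3 infected
Step 1: +7 new -> 10 infected
Step 2: +9 new -> 19 infected
Step 3: +6 new -> 25 infected
Step 4: +3 new -> 28 infected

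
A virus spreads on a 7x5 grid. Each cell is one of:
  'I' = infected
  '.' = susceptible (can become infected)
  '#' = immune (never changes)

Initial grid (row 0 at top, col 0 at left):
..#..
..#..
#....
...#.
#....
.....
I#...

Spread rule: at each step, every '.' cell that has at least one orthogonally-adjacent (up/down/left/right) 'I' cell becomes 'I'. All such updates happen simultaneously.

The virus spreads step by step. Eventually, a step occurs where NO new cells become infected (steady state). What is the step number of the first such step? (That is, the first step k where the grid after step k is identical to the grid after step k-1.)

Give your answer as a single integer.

Step 0 (initial): 1 infected
Step 1: +1 new -> 2 infected
Step 2: +1 new -> 3 infected
Step 3: +2 new -> 5 infected
Step 4: +4 new -> 9 infected
Step 5: +6 new -> 15 infected
Step 6: +4 new -> 19 infected
Step 7: +4 new -> 23 infected
Step 8: +3 new -> 26 infected
Step 9: +2 new -> 28 infected
Step 10: +1 new -> 29 infected
Step 11: +0 new -> 29 infected

Answer: 11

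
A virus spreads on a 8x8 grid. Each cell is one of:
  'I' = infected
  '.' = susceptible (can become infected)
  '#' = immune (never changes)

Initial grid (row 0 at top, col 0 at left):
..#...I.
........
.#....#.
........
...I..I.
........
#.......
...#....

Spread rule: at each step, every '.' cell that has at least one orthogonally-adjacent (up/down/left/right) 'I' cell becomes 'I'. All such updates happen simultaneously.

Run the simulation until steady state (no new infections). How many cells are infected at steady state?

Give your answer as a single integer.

Step 0 (initial): 3 infected
Step 1: +11 new -> 14 infected
Step 2: +15 new -> 29 infected
Step 3: +15 new -> 44 infected
Step 4: +8 new -> 52 infected
Step 5: +3 new -> 55 infected
Step 6: +3 new -> 58 infected
Step 7: +1 new -> 59 infected
Step 8: +0 new -> 59 infected

Answer: 59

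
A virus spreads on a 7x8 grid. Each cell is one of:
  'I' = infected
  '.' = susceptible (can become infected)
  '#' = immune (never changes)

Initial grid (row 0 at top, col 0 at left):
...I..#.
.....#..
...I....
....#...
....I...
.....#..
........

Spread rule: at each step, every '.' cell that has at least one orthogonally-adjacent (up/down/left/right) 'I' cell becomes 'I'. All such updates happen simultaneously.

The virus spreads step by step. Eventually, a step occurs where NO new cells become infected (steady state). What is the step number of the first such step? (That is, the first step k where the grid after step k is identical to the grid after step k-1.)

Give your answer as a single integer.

Answer: 7

Derivation:
Step 0 (initial): 3 infected
Step 1: +9 new -> 12 infected
Step 2: +12 new -> 24 infected
Step 3: +12 new -> 36 infected
Step 4: +10 new -> 46 infected
Step 5: +4 new -> 50 infected
Step 6: +2 new -> 52 infected
Step 7: +0 new -> 52 infected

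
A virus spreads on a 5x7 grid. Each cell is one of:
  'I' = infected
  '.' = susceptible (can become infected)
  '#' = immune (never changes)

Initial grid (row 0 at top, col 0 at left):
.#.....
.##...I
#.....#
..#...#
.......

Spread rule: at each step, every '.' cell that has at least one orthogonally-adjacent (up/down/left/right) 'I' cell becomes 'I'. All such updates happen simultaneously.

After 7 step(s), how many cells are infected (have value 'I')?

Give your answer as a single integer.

Step 0 (initial): 1 infected
Step 1: +2 new -> 3 infected
Step 2: +3 new -> 6 infected
Step 3: +4 new -> 10 infected
Step 4: +4 new -> 14 infected
Step 5: +5 new -> 19 infected
Step 6: +2 new -> 21 infected
Step 7: +2 new -> 23 infected

Answer: 23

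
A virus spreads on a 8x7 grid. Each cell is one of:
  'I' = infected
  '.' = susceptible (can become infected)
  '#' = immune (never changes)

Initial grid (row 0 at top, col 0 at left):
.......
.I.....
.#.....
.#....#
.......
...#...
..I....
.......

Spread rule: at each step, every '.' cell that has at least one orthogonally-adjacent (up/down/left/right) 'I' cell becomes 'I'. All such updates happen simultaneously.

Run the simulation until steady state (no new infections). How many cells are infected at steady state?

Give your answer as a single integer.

Step 0 (initial): 2 infected
Step 1: +7 new -> 9 infected
Step 2: +11 new -> 20 infected
Step 3: +12 new -> 32 infected
Step 4: +9 new -> 41 infected
Step 5: +7 new -> 48 infected
Step 6: +4 new -> 52 infected
Step 7: +0 new -> 52 infected

Answer: 52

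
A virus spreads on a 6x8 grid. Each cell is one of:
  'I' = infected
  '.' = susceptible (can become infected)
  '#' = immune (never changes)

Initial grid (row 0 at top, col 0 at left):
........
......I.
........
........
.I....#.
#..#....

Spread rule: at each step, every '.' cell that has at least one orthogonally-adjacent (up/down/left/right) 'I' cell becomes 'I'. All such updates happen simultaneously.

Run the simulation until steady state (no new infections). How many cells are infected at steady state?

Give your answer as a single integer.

Step 0 (initial): 2 infected
Step 1: +8 new -> 10 infected
Step 2: +11 new -> 21 infected
Step 3: +10 new -> 31 infected
Step 4: +9 new -> 40 infected
Step 5: +4 new -> 44 infected
Step 6: +1 new -> 45 infected
Step 7: +0 new -> 45 infected

Answer: 45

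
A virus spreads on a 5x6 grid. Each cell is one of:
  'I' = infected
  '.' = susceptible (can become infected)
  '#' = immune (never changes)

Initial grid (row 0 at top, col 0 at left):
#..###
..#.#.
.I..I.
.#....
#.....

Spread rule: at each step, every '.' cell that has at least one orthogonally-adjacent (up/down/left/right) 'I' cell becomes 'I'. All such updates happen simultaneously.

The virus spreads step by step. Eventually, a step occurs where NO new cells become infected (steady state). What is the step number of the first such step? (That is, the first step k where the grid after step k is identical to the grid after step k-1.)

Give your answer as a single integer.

Step 0 (initial): 2 infected
Step 1: +6 new -> 8 infected
Step 2: +9 new -> 17 infected
Step 3: +4 new -> 21 infected
Step 4: +1 new -> 22 infected
Step 5: +0 new -> 22 infected

Answer: 5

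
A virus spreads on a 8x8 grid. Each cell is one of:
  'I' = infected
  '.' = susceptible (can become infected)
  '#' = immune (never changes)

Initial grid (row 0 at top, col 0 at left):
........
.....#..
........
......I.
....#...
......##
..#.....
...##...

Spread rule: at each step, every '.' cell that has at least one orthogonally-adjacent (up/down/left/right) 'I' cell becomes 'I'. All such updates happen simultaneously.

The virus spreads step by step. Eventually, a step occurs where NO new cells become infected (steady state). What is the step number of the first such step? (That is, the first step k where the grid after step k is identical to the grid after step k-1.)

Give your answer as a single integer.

Answer: 11

Derivation:
Step 0 (initial): 1 infected
Step 1: +4 new -> 5 infected
Step 2: +6 new -> 11 infected
Step 3: +5 new -> 16 infected
Step 4: +8 new -> 24 infected
Step 5: +9 new -> 33 infected
Step 6: +9 new -> 42 infected
Step 7: +6 new -> 48 infected
Step 8: +4 new -> 52 infected
Step 9: +3 new -> 55 infected
Step 10: +2 new -> 57 infected
Step 11: +0 new -> 57 infected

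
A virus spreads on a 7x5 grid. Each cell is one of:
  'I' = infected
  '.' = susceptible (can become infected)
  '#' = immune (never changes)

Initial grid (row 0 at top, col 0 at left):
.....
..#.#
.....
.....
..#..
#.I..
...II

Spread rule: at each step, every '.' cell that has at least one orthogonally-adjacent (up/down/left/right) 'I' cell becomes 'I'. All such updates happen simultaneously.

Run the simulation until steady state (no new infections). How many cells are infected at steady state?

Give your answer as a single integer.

Answer: 31

Derivation:
Step 0 (initial): 3 infected
Step 1: +4 new -> 7 infected
Step 2: +4 new -> 11 infected
Step 3: +5 new -> 16 infected
Step 4: +5 new -> 21 infected
Step 5: +4 new -> 25 infected
Step 6: +3 new -> 28 infected
Step 7: +3 new -> 31 infected
Step 8: +0 new -> 31 infected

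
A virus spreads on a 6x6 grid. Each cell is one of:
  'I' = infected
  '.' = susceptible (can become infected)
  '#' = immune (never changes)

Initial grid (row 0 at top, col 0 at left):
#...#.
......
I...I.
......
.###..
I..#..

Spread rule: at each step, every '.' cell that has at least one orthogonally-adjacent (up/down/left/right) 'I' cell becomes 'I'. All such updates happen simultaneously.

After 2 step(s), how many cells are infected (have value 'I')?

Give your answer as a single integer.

Step 0 (initial): 3 infected
Step 1: +9 new -> 12 infected
Step 2: +9 new -> 21 infected

Answer: 21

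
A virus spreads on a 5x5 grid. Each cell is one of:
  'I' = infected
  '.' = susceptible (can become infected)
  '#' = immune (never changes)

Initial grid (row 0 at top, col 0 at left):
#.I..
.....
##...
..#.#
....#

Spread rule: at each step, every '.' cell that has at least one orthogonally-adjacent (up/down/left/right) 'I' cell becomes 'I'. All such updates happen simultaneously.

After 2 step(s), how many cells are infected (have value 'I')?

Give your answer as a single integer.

Step 0 (initial): 1 infected
Step 1: +3 new -> 4 infected
Step 2: +4 new -> 8 infected

Answer: 8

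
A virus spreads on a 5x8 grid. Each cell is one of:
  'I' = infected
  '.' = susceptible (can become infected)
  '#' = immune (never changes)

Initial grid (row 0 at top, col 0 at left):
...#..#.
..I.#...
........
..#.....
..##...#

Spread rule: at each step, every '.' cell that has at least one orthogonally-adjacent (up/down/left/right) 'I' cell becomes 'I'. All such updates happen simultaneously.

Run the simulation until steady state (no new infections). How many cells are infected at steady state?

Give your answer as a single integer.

Step 0 (initial): 1 infected
Step 1: +4 new -> 5 infected
Step 2: +4 new -> 9 infected
Step 3: +5 new -> 14 infected
Step 4: +4 new -> 18 infected
Step 5: +5 new -> 23 infected
Step 6: +5 new -> 28 infected
Step 7: +4 new -> 32 infected
Step 8: +1 new -> 33 infected
Step 9: +0 new -> 33 infected

Answer: 33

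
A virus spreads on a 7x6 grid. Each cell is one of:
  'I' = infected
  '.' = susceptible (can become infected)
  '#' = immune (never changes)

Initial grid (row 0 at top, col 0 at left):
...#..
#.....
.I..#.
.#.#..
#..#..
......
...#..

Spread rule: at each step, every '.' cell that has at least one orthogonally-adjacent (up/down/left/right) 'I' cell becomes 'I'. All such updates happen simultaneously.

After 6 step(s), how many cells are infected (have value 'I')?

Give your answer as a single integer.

Step 0 (initial): 1 infected
Step 1: +3 new -> 4 infected
Step 2: +5 new -> 9 infected
Step 3: +4 new -> 13 infected
Step 4: +3 new -> 16 infected
Step 5: +5 new -> 21 infected
Step 6: +5 new -> 26 infected

Answer: 26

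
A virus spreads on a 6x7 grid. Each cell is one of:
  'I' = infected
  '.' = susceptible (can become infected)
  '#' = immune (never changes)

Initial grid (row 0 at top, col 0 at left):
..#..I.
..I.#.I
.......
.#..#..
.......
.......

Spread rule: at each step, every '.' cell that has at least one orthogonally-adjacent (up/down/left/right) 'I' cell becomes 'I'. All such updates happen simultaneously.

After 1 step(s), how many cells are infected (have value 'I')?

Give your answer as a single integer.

Step 0 (initial): 3 infected
Step 1: +7 new -> 10 infected

Answer: 10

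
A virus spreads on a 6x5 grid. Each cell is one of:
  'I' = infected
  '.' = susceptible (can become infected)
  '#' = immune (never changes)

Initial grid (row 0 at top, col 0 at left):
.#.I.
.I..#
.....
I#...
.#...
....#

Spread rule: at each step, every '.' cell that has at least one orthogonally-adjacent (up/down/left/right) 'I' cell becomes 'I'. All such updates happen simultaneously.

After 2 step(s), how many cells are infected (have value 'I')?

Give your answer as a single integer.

Answer: 15

Derivation:
Step 0 (initial): 3 infected
Step 1: +8 new -> 11 infected
Step 2: +4 new -> 15 infected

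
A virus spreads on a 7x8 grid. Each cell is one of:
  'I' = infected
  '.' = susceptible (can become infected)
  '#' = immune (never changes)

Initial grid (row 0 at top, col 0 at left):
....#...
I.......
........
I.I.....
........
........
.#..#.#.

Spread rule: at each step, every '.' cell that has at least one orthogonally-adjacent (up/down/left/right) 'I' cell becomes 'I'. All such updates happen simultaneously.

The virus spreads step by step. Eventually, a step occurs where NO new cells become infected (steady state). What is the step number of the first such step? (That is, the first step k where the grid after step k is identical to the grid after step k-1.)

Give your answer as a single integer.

Answer: 9

Derivation:
Step 0 (initial): 3 infected
Step 1: +8 new -> 11 infected
Step 2: +9 new -> 20 infected
Step 3: +9 new -> 29 infected
Step 4: +7 new -> 36 infected
Step 5: +5 new -> 41 infected
Step 6: +6 new -> 47 infected
Step 7: +3 new -> 50 infected
Step 8: +2 new -> 52 infected
Step 9: +0 new -> 52 infected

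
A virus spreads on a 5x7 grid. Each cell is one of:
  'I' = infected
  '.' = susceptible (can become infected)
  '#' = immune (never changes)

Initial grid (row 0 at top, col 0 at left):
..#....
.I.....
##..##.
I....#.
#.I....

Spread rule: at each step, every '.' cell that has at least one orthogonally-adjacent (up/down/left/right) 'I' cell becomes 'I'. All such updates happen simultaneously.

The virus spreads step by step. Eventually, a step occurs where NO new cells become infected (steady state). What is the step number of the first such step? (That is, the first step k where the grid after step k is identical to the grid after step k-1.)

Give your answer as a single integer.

Answer: 7

Derivation:
Step 0 (initial): 3 infected
Step 1: +7 new -> 10 infected
Step 2: +5 new -> 15 infected
Step 3: +5 new -> 20 infected
Step 4: +3 new -> 23 infected
Step 5: +3 new -> 26 infected
Step 6: +2 new -> 28 infected
Step 7: +0 new -> 28 infected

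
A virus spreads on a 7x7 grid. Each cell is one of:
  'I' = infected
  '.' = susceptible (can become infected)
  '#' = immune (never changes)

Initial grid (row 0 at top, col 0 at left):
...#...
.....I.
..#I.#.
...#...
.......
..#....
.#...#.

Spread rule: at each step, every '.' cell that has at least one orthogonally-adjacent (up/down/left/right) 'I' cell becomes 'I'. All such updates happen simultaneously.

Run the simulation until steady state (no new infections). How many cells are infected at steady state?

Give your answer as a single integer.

Step 0 (initial): 2 infected
Step 1: +5 new -> 7 infected
Step 2: +5 new -> 12 infected
Step 3: +5 new -> 17 infected
Step 4: +7 new -> 24 infected
Step 5: +8 new -> 32 infected
Step 6: +5 new -> 37 infected
Step 7: +3 new -> 40 infected
Step 8: +1 new -> 41 infected
Step 9: +1 new -> 42 infected
Step 10: +0 new -> 42 infected

Answer: 42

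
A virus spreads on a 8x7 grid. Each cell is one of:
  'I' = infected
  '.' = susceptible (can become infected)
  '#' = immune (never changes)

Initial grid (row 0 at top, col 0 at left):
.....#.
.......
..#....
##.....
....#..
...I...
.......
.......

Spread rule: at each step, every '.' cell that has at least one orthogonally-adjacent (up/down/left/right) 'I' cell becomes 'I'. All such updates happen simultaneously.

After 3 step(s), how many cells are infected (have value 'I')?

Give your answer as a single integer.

Answer: 23

Derivation:
Step 0 (initial): 1 infected
Step 1: +4 new -> 5 infected
Step 2: +7 new -> 12 infected
Step 3: +11 new -> 23 infected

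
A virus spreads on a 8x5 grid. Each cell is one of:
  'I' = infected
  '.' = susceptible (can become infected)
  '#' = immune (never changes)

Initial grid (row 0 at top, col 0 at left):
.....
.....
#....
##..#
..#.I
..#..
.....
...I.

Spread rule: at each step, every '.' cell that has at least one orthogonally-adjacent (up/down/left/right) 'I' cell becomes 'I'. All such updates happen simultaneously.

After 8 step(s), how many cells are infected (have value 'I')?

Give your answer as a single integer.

Answer: 34

Derivation:
Step 0 (initial): 2 infected
Step 1: +5 new -> 7 infected
Step 2: +5 new -> 12 infected
Step 3: +4 new -> 16 infected
Step 4: +5 new -> 21 infected
Step 5: +6 new -> 27 infected
Step 6: +4 new -> 31 infected
Step 7: +2 new -> 33 infected
Step 8: +1 new -> 34 infected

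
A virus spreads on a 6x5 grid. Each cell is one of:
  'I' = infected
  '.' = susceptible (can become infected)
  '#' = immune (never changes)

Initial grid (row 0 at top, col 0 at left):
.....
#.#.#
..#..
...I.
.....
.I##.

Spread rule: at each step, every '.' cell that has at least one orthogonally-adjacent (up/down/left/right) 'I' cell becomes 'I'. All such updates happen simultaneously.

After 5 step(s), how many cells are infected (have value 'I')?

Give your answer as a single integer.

Step 0 (initial): 2 infected
Step 1: +6 new -> 8 infected
Step 2: +6 new -> 14 infected
Step 3: +4 new -> 18 infected
Step 4: +4 new -> 22 infected
Step 5: +1 new -> 23 infected

Answer: 23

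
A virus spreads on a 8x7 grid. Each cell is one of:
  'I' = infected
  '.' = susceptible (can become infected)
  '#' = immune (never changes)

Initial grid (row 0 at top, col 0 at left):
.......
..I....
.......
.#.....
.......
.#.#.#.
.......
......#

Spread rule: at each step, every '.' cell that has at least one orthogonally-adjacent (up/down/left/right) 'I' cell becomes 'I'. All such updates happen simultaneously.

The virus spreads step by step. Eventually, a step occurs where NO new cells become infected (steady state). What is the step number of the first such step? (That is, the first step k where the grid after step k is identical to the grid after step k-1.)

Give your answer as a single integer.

Answer: 10

Derivation:
Step 0 (initial): 1 infected
Step 1: +4 new -> 5 infected
Step 2: +7 new -> 12 infected
Step 3: +7 new -> 19 infected
Step 4: +8 new -> 27 infected
Step 5: +6 new -> 33 infected
Step 6: +7 new -> 40 infected
Step 7: +5 new -> 45 infected
Step 8: +4 new -> 49 infected
Step 9: +2 new -> 51 infected
Step 10: +0 new -> 51 infected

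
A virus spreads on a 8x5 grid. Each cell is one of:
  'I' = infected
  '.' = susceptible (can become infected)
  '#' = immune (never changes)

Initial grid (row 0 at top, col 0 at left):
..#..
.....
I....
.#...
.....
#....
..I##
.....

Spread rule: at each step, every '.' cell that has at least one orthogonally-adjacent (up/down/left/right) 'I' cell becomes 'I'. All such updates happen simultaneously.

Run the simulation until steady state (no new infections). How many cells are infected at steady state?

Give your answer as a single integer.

Answer: 35

Derivation:
Step 0 (initial): 2 infected
Step 1: +6 new -> 8 infected
Step 2: +10 new -> 18 infected
Step 3: +9 new -> 27 infected
Step 4: +4 new -> 31 infected
Step 5: +3 new -> 34 infected
Step 6: +1 new -> 35 infected
Step 7: +0 new -> 35 infected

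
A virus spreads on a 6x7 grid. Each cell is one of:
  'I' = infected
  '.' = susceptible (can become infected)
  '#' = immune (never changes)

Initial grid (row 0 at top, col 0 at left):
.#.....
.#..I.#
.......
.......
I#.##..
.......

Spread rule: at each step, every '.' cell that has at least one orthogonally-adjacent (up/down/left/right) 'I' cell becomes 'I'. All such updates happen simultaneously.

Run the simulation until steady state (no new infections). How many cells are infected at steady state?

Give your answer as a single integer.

Step 0 (initial): 2 infected
Step 1: +6 new -> 8 infected
Step 2: +9 new -> 17 infected
Step 3: +10 new -> 27 infected
Step 4: +5 new -> 32 infected
Step 5: +3 new -> 35 infected
Step 6: +1 new -> 36 infected
Step 7: +0 new -> 36 infected

Answer: 36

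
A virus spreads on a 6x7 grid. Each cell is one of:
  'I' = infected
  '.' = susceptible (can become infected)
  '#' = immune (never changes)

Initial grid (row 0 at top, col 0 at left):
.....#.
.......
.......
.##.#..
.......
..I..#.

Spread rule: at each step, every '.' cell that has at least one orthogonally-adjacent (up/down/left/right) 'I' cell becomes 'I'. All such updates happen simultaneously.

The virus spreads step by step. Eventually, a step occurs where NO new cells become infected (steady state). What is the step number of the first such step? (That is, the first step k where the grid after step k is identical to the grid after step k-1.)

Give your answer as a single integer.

Answer: 10

Derivation:
Step 0 (initial): 1 infected
Step 1: +3 new -> 4 infected
Step 2: +4 new -> 8 infected
Step 3: +3 new -> 11 infected
Step 4: +3 new -> 14 infected
Step 5: +6 new -> 20 infected
Step 6: +8 new -> 28 infected
Step 7: +6 new -> 34 infected
Step 8: +2 new -> 36 infected
Step 9: +1 new -> 37 infected
Step 10: +0 new -> 37 infected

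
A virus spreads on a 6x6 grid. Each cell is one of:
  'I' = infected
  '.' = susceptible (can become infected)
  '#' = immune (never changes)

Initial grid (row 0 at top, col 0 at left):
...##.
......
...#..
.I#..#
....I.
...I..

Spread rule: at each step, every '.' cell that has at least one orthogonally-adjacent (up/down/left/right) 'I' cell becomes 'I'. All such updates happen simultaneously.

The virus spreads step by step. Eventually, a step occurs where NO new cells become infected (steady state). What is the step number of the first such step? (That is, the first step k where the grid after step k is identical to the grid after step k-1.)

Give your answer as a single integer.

Step 0 (initial): 3 infected
Step 1: +8 new -> 11 infected
Step 2: +9 new -> 20 infected
Step 3: +6 new -> 26 infected
Step 4: +4 new -> 30 infected
Step 5: +1 new -> 31 infected
Step 6: +0 new -> 31 infected

Answer: 6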